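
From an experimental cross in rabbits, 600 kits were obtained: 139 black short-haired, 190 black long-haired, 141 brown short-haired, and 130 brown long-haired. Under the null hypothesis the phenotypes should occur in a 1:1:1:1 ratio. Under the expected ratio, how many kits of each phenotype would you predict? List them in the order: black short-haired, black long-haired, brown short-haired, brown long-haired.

Under the 1:1:1:1 hypothesis (Σ ratio = 4, N = 600):
  black short-haired: 600 × 1/4 = 150
  black long-haired: 600 × 1/4 = 150
  brown short-haired: 600 × 1/4 = 150
  brown long-haired: 600 × 1/4 = 150

150, 150, 150, 150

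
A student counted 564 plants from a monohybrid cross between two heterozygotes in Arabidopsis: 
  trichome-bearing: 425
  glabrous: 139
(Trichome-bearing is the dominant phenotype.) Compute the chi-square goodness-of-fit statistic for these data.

For a monohybrid cross between heterozygotes with complete dominance, the expected phenotypic ratio is 3:1.
Total ratio parts = 4. Expected numbers out of 564:
  trichome-bearing: 564 × 3/4 = 423
  glabrous: 564 × 1/4 = 141
χ² = Σ (O − E)² / E
  trichome-bearing: (425 − 423)² / 423 = 0.0095
  glabrous: (139 − 141)² / 141 = 0.0284
χ² = 0.0095 + 0.0284 = 0.0379 ≈ 0.038

0.038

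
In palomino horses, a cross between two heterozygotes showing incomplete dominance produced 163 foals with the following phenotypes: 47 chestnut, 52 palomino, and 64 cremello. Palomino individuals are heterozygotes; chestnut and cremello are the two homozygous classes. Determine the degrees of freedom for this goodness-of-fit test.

With incomplete dominance, a heterozygote × heterozygote cross gives a 1:2:1 phenotypic ratio.
A goodness-of-fit test with 3 phenotype classes has df = 3 − 1 = 2.

2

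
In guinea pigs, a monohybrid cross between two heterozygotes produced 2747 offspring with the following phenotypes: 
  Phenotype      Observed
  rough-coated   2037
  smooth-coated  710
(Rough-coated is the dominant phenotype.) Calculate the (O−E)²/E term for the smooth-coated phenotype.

For a monohybrid cross between heterozygotes with complete dominance, the expected phenotypic ratio is 3:1.
The 3:1 ratio has 4 parts, so with N = 2747 the expected counts are:
  rough-coated: 2747 × 3/4 = 2060.25
  smooth-coated: 2747 × 1/4 = 686.75
Contribution of smooth-coated: (710 − 686.75)² / 686.75 = 0.7871

0.787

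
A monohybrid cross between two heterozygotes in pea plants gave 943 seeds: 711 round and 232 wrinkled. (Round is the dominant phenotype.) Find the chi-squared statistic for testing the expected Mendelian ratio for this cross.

For a monohybrid cross between heterozygotes with complete dominance, the expected phenotypic ratio is 3:1.
Under the 3:1 hypothesis (Σ ratio = 4, N = 943):
  round: 943 × 3/4 = 707.25
  wrinkled: 943 × 1/4 = 235.75
χ² = Σ (O − E)² / E
  round: (711 − 707.25)² / 707.25 = 0.0199
  wrinkled: (232 − 235.75)² / 235.75 = 0.0597
χ² = 0.0199 + 0.0597 = 0.0796 ≈ 0.080

0.080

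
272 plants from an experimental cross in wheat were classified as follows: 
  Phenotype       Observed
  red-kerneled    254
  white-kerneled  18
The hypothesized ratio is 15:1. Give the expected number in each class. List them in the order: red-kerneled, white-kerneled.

The 15:1 ratio has 16 parts, so with N = 272 the expected counts are:
  red-kerneled: 272 × 15/16 = 255
  white-kerneled: 272 × 1/16 = 17

255, 17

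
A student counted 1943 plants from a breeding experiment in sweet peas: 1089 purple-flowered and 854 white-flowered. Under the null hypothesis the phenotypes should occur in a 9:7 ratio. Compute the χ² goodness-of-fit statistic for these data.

0.032

The 9:7 ratio has 16 parts, so with N = 1943 the expected counts are:
  purple-flowered: 1943 × 9/16 = 1092.9375
  white-flowered: 1943 × 7/16 = 850.0625
χ² = Σ (O − E)² / E
  purple-flowered: (1089 − 1092.9375)² / 1092.9375 = 0.0142
  white-flowered: (854 − 850.0625)² / 850.0625 = 0.0182
χ² = 0.0142 + 0.0182 = 0.0324 ≈ 0.032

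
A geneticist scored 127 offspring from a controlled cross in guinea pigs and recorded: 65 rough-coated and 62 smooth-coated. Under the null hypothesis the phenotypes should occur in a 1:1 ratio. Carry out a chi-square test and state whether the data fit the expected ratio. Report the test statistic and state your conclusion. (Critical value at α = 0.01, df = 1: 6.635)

0.071; consistent

The 1:1 ratio has 2 parts, so with N = 127 the expected counts are:
  rough-coated: 127 × 1/2 = 63.5
  smooth-coated: 127 × 1/2 = 63.5
χ² = Σ (O − E)² / E
  rough-coated: (65 − 63.5)² / 63.5 = 0.0354
  smooth-coated: (62 − 63.5)² / 63.5 = 0.0354
χ² = 0.0354 + 0.0354 = 0.0708 ≈ 0.071
Degrees of freedom = 2 − 1 = 1; critical value at α = 0.01 is 6.635.
Since 0.071 < 6.635, we fail to reject the null hypothesis — the data are consistent with the 1:1 ratio.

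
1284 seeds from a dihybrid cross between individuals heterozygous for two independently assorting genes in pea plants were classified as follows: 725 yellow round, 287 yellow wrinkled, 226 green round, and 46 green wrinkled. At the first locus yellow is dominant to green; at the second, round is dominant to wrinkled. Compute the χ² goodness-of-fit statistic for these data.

24.417

A dihybrid F₂ with independent assortment and complete dominance at both loci gives a 9:3:3:1 phenotypic ratio.
Expected counts for N = 1284 under a 9:3:3:1 ratio (total parts = 16):
  yellow round: 1284 × 9/16 = 722.25
  yellow wrinkled: 1284 × 3/16 = 240.75
  green round: 1284 × 3/16 = 240.75
  green wrinkled: 1284 × 1/16 = 80.25
χ² = Σ (O − E)² / E
  yellow round: (725 − 722.25)² / 722.25 = 0.0105
  yellow wrinkled: (287 − 240.75)² / 240.75 = 8.8850
  green round: (226 − 240.75)² / 240.75 = 0.9037
  green wrinkled: (46 − 80.25)² / 80.25 = 14.6176
χ² = 0.0105 + 8.8850 + 0.9037 + 14.6176 = 24.4168 ≈ 24.417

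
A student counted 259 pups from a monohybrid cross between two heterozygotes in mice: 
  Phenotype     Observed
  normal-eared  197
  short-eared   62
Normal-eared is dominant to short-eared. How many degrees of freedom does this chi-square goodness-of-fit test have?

1

For a monohybrid cross between heterozygotes with complete dominance, the expected phenotypic ratio is 3:1.
A goodness-of-fit test with 2 phenotype classes has df = 2 − 1 = 1.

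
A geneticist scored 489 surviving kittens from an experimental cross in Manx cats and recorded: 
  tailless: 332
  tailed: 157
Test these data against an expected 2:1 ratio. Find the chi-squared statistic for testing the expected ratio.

The 2:1 ratio has 3 parts, so with N = 489 the expected counts are:
  tailless: 489 × 2/3 = 326
  tailed: 489 × 1/3 = 163
χ² = Σ (O − E)² / E
  tailless: (332 − 326)² / 326 = 0.1104
  tailed: (157 − 163)² / 163 = 0.2209
χ² = 0.1104 + 0.2209 = 0.3313 ≈ 0.331

0.331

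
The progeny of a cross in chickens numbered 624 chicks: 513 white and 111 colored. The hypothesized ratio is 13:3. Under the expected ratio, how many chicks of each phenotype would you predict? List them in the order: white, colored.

507, 117

The 13:3 ratio has 16 parts, so with N = 624 the expected counts are:
  white: 624 × 13/16 = 507
  colored: 624 × 3/16 = 117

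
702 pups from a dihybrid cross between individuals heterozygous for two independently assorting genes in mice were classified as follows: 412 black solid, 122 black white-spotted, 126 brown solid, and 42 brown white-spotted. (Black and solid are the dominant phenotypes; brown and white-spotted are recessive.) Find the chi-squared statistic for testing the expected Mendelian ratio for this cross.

A dihybrid F₂ with independent assortment and complete dominance at both loci gives a 9:3:3:1 phenotypic ratio.
The 9:3:3:1 ratio has 16 parts, so with N = 702 the expected counts are:
  black solid: 702 × 9/16 = 394.875
  black white-spotted: 702 × 3/16 = 131.625
  brown solid: 702 × 3/16 = 131.625
  brown white-spotted: 702 × 1/16 = 43.875
χ² = Σ (O − E)² / E
  black solid: (412 − 394.875)² / 394.875 = 0.7427
  black white-spotted: (122 − 131.625)² / 131.625 = 0.7038
  brown solid: (126 − 131.625)² / 131.625 = 0.2404
  brown white-spotted: (42 − 43.875)² / 43.875 = 0.0801
χ² = 0.7427 + 0.7038 + 0.2404 + 0.0801 = 1.767

1.767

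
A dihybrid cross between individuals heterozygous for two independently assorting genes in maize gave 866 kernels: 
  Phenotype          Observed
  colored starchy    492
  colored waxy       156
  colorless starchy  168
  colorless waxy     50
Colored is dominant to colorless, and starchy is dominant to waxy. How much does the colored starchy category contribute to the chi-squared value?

0.049

A dihybrid F₂ with independent assortment and complete dominance at both loci gives a 9:3:3:1 phenotypic ratio.
Under the 9:3:3:1 hypothesis (Σ ratio = 16, N = 866):
  colored starchy: 866 × 9/16 = 487.125
  colored waxy: 866 × 3/16 = 162.375
  colorless starchy: 866 × 3/16 = 162.375
  colorless waxy: 866 × 1/16 = 54.125
Contribution of colored starchy: (492 − 487.125)² / 487.125 = 0.0488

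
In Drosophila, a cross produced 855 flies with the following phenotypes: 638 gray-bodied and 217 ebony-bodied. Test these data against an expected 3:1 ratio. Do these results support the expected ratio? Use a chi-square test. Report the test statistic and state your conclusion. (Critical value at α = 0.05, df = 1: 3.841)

Under the 3:1 hypothesis (Σ ratio = 4, N = 855):
  gray-bodied: 855 × 3/4 = 641.25
  ebony-bodied: 855 × 1/4 = 213.75
χ² = Σ (O − E)² / E
  gray-bodied: (638 − 641.25)² / 641.25 = 0.0165
  ebony-bodied: (217 − 213.75)² / 213.75 = 0.0494
χ² = 0.0165 + 0.0494 = 0.0659 ≈ 0.066
Degrees of freedom = 2 − 1 = 1; critical value at α = 0.05 is 3.841.
Since 0.066 < 3.841, we fail to reject the null hypothesis — the data are consistent with the 3:1 ratio.

0.066; consistent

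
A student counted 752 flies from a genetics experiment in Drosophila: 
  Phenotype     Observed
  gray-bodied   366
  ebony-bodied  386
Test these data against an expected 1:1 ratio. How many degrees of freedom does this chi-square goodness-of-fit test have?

1

A goodness-of-fit test with 2 phenotype classes has df = 2 − 1 = 1.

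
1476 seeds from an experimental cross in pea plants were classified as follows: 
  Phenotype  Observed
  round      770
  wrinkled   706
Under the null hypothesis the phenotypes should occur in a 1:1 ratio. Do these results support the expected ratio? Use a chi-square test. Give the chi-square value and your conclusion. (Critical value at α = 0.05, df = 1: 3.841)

Total ratio parts = 2. Expected numbers out of 1476:
  round: 1476 × 1/2 = 738
  wrinkled: 1476 × 1/2 = 738
χ² = Σ (O − E)² / E
  round: (770 − 738)² / 738 = 1.3875
  wrinkled: (706 − 738)² / 738 = 1.3875
χ² = 1.3875 + 1.3875 = 2.775
Degrees of freedom = 2 − 1 = 1; critical value at α = 0.05 is 3.841.
Since 2.775 < 3.841, we fail to reject the null hypothesis — the data are consistent with the 1:1 ratio.

2.775; consistent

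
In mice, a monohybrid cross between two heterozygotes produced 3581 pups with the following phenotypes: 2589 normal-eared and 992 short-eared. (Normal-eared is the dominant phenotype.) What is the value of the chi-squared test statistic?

For a monohybrid cross between heterozygotes with complete dominance, the expected phenotypic ratio is 3:1.
Total ratio parts = 4. Expected numbers out of 3581:
  normal-eared: 3581 × 3/4 = 2685.75
  short-eared: 3581 × 1/4 = 895.25
χ² = Σ (O − E)² / E
  normal-eared: (2589 − 2685.75)² / 2685.75 = 3.4853
  short-eared: (992 − 895.25)² / 895.25 = 10.4558
χ² = 3.4853 + 10.4558 = 13.9411 ≈ 13.941

13.941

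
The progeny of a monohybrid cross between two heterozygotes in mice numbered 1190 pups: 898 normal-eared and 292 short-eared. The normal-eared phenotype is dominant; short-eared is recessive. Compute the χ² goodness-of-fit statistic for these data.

For a monohybrid cross between heterozygotes with complete dominance, the expected phenotypic ratio is 3:1.
Expected counts for N = 1190 under a 3:1 ratio (total parts = 4):
  normal-eared: 1190 × 3/4 = 892.5
  short-eared: 1190 × 1/4 = 297.5
χ² = Σ (O − E)² / E
  normal-eared: (898 − 892.5)² / 892.5 = 0.0339
  short-eared: (292 − 297.5)² / 297.5 = 0.1017
χ² = 0.0339 + 0.1017 = 0.1356 ≈ 0.136

0.136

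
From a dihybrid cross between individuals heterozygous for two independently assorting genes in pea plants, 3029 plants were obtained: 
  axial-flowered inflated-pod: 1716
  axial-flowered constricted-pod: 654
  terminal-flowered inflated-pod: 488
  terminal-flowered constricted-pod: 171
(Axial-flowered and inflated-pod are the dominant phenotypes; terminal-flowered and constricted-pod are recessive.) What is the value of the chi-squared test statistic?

26.151

A dihybrid F₂ with independent assortment and complete dominance at both loci gives a 9:3:3:1 phenotypic ratio.
Under the 9:3:3:1 hypothesis (Σ ratio = 16, N = 3029):
  axial-flowered inflated-pod: 3029 × 9/16 = 1703.8125
  axial-flowered constricted-pod: 3029 × 3/16 = 567.9375
  terminal-flowered inflated-pod: 3029 × 3/16 = 567.9375
  terminal-flowered constricted-pod: 3029 × 1/16 = 189.3125
χ² = Σ (O − E)² / E
  axial-flowered inflated-pod: (1716 − 1703.8125)² / 1703.8125 = 0.0872
  axial-flowered constricted-pod: (654 − 567.9375)² / 567.9375 = 13.0415
  terminal-flowered inflated-pod: (488 − 567.9375)² / 567.9375 = 11.2512
  terminal-flowered constricted-pod: (171 − 189.3125)² / 189.3125 = 1.7714
χ² = 0.0872 + 13.0415 + 11.2512 + 1.7714 = 26.1513 ≈ 26.151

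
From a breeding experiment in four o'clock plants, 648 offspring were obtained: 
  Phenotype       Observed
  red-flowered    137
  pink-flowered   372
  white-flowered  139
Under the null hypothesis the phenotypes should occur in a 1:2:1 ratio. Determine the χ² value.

Expected counts for N = 648 under a 1:2:1 ratio (total parts = 4):
  red-flowered: 648 × 1/4 = 162
  pink-flowered: 648 × 2/4 = 324
  white-flowered: 648 × 1/4 = 162
χ² = Σ (O − E)² / E
  red-flowered: (137 − 162)² / 162 = 3.8580
  pink-flowered: (372 − 324)² / 324 = 7.1111
  white-flowered: (139 − 162)² / 162 = 3.2654
χ² = 3.8580 + 7.1111 + 3.2654 = 14.2345 ≈ 14.235

14.235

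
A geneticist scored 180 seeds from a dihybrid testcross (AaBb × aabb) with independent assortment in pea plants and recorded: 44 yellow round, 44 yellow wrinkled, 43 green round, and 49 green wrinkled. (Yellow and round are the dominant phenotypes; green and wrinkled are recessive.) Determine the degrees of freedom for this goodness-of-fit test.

3

A dihybrid testcross with independent assortment gives a 1:1:1:1 ratio.
A goodness-of-fit test with 4 phenotype classes has df = 4 − 1 = 3.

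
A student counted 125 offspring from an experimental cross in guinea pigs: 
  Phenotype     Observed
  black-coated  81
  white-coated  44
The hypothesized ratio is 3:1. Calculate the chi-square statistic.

6.936

The 3:1 ratio has 4 parts, so with N = 125 the expected counts are:
  black-coated: 125 × 3/4 = 93.75
  white-coated: 125 × 1/4 = 31.25
χ² = Σ (O − E)² / E
  black-coated: (81 − 93.75)² / 93.75 = 1.7340
  white-coated: (44 − 31.25)² / 31.25 = 5.2020
χ² = 1.7340 + 5.2020 = 6.936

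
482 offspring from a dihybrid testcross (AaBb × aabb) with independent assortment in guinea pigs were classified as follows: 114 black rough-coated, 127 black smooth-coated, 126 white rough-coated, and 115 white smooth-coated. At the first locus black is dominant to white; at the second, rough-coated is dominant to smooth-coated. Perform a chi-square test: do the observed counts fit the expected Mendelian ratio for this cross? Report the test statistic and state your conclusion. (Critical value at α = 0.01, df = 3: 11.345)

A dihybrid testcross with independent assortment gives a 1:1:1:1 ratio.
The 1:1:1:1 ratio has 4 parts, so with N = 482 the expected counts are:
  black rough-coated: 482 × 1/4 = 120.5
  black smooth-coated: 482 × 1/4 = 120.5
  white rough-coated: 482 × 1/4 = 120.5
  white smooth-coated: 482 × 1/4 = 120.5
χ² = Σ (O − E)² / E
  black rough-coated: (114 − 120.5)² / 120.5 = 0.3506
  black smooth-coated: (127 − 120.5)² / 120.5 = 0.3506
  white rough-coated: (126 − 120.5)² / 120.5 = 0.2510
  white smooth-coated: (115 − 120.5)² / 120.5 = 0.2510
χ² = 0.3506 + 0.3506 + 0.2510 + 0.2510 = 1.2032 ≈ 1.203
Degrees of freedom = 4 − 1 = 3; critical value at α = 0.01 is 11.345.
Since 1.203 < 11.345, we fail to reject the null hypothesis — the data are consistent with the 1:1:1:1 ratio.

1.203; consistent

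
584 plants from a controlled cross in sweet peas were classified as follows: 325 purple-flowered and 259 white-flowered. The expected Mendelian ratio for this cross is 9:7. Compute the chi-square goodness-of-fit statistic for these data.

Total ratio parts = 16. Expected numbers out of 584:
  purple-flowered: 584 × 9/16 = 328.5
  white-flowered: 584 × 7/16 = 255.5
χ² = Σ (O − E)² / E
  purple-flowered: (325 − 328.5)² / 328.5 = 0.0373
  white-flowered: (259 − 255.5)² / 255.5 = 0.0479
χ² = 0.0373 + 0.0479 = 0.0852 ≈ 0.085

0.085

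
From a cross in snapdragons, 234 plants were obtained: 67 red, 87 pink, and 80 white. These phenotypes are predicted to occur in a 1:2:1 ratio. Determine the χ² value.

16.829

The 1:2:1 ratio has 4 parts, so with N = 234 the expected counts are:
  red: 234 × 1/4 = 58.5
  pink: 234 × 2/4 = 117
  white: 234 × 1/4 = 58.5
χ² = Σ (O − E)² / E
  red: (67 − 58.5)² / 58.5 = 1.2350
  pink: (87 − 117)² / 117 = 7.6923
  white: (80 − 58.5)² / 58.5 = 7.9017
χ² = 1.2350 + 7.6923 + 7.9017 = 16.829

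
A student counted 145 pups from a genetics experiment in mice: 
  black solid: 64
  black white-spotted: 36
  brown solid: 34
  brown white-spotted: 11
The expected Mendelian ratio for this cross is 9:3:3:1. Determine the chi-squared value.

8.759

Expected counts for N = 145 under a 9:3:3:1 ratio (total parts = 16):
  black solid: 145 × 9/16 = 81.5625
  black white-spotted: 145 × 3/16 = 27.1875
  brown solid: 145 × 3/16 = 27.1875
  brown white-spotted: 145 × 1/16 = 9.0625
χ² = Σ (O − E)² / E
  black solid: (64 − 81.5625)² / 81.5625 = 3.7817
  black white-spotted: (36 − 27.1875)² / 27.1875 = 2.8565
  brown solid: (34 − 27.1875)² / 27.1875 = 1.7070
  brown white-spotted: (11 − 9.0625)² / 9.0625 = 0.4142
χ² = 3.7817 + 2.8565 + 1.7070 + 0.4142 = 8.7594 ≈ 8.759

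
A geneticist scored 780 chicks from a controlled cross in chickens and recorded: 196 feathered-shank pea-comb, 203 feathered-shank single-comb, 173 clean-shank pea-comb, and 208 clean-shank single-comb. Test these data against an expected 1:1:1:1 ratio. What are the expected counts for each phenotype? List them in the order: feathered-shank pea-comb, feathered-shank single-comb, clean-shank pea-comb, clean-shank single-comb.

Total ratio parts = 4. Expected numbers out of 780:
  feathered-shank pea-comb: 780 × 1/4 = 195
  feathered-shank single-comb: 780 × 1/4 = 195
  clean-shank pea-comb: 780 × 1/4 = 195
  clean-shank single-comb: 780 × 1/4 = 195

195, 195, 195, 195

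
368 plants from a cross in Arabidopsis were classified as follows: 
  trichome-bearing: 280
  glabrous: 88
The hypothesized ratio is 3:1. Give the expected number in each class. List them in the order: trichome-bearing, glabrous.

276, 92

Expected counts for N = 368 under a 3:1 ratio (total parts = 4):
  trichome-bearing: 368 × 3/4 = 276
  glabrous: 368 × 1/4 = 92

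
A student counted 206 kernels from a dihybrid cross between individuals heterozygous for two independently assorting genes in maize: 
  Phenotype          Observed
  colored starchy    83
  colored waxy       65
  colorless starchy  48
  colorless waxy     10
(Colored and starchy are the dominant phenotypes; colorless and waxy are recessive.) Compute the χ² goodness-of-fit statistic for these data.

A dihybrid F₂ with independent assortment and complete dominance at both loci gives a 9:3:3:1 phenotypic ratio.
Under the 9:3:3:1 hypothesis (Σ ratio = 16, N = 206):
  colored starchy: 206 × 9/16 = 115.875
  colored waxy: 206 × 3/16 = 38.625
  colorless starchy: 206 × 3/16 = 38.625
  colorless waxy: 206 × 1/16 = 12.875
χ² = Σ (O − E)² / E
  colored starchy: (83 − 115.875)² / 115.875 = 9.3270
  colored waxy: (65 − 38.625)² / 38.625 = 18.0101
  colorless starchy: (48 − 38.625)² / 38.625 = 2.2755
  colorless waxy: (10 − 12.875)² / 12.875 = 0.6420
χ² = 9.3270 + 18.0101 + 2.2755 + 0.6420 = 30.2546 ≈ 30.255

30.255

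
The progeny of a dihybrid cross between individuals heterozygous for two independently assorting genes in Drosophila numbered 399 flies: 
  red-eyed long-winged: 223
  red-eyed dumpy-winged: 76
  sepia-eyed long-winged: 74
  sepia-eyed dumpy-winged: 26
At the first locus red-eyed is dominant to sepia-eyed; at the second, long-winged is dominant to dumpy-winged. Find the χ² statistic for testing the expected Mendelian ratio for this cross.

A dihybrid F₂ with independent assortment and complete dominance at both loci gives a 9:3:3:1 phenotypic ratio.
Under the 9:3:3:1 hypothesis (Σ ratio = 16, N = 399):
  red-eyed long-winged: 399 × 9/16 = 224.4375
  red-eyed dumpy-winged: 399 × 3/16 = 74.8125
  sepia-eyed long-winged: 399 × 3/16 = 74.8125
  sepia-eyed dumpy-winged: 399 × 1/16 = 24.9375
χ² = Σ (O − E)² / E
  red-eyed long-winged: (223 − 224.4375)² / 224.4375 = 0.0092
  red-eyed dumpy-winged: (76 − 74.8125)² / 74.8125 = 0.0188
  sepia-eyed long-winged: (74 − 74.8125)² / 74.8125 = 0.0088
  sepia-eyed dumpy-winged: (26 − 24.9375)² / 24.9375 = 0.0453
χ² = 0.0092 + 0.0188 + 0.0088 + 0.0453 = 0.0821 ≈ 0.082

0.082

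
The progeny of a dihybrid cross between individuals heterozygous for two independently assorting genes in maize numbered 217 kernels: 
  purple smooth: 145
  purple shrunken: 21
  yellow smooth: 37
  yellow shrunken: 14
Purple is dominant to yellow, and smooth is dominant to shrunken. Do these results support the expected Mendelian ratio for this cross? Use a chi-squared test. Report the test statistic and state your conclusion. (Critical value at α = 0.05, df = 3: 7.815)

A dihybrid F₂ with independent assortment and complete dominance at both loci gives a 9:3:3:1 phenotypic ratio.
Total ratio parts = 16. Expected numbers out of 217:
  purple smooth: 217 × 9/16 = 122.0625
  purple shrunken: 217 × 3/16 = 40.6875
  yellow smooth: 217 × 3/16 = 40.6875
  yellow shrunken: 217 × 1/16 = 13.5625
χ² = Σ (O − E)² / E
  purple smooth: (145 − 122.0625)² / 122.0625 = 4.3103
  purple shrunken: (21 − 40.6875)² / 40.6875 = 9.5262
  yellow smooth: (37 − 40.6875)² / 40.6875 = 0.3342
  yellow shrunken: (14 − 13.5625)² / 13.5625 = 0.0141
χ² = 4.3103 + 9.5262 + 0.3342 + 0.0141 = 14.1848 ≈ 14.185
Degrees of freedom = 4 − 1 = 3; critical value at α = 0.05 is 7.815.
Since 14.185 > 7.815, we reject the null hypothesis — the data do not fit the 9:3:3:1 ratio.

14.185; not consistent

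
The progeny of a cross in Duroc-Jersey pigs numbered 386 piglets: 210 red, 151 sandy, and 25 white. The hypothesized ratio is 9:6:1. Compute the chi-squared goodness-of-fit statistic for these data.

0.535

The 9:6:1 ratio has 16 parts, so with N = 386 the expected counts are:
  red: 386 × 9/16 = 217.125
  sandy: 386 × 6/16 = 144.75
  white: 386 × 1/16 = 24.125
χ² = Σ (O − E)² / E
  red: (210 − 217.125)² / 217.125 = 0.2338
  sandy: (151 − 144.75)² / 144.75 = 0.2699
  white: (25 − 24.125)² / 24.125 = 0.0317
χ² = 0.2338 + 0.2699 + 0.0317 = 0.5354 ≈ 0.535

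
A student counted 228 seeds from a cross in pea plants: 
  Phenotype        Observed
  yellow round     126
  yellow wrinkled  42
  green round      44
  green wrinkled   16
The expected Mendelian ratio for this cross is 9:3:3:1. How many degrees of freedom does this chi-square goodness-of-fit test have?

3

A goodness-of-fit test with 4 phenotype classes has df = 4 − 1 = 3.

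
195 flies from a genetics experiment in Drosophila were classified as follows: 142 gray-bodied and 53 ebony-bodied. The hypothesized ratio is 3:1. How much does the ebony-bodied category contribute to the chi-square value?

The 3:1 ratio has 4 parts, so with N = 195 the expected counts are:
  gray-bodied: 195 × 3/4 = 146.25
  ebony-bodied: 195 × 1/4 = 48.75
Contribution of ebony-bodied: (53 − 48.75)² / 48.75 = 0.3705

0.371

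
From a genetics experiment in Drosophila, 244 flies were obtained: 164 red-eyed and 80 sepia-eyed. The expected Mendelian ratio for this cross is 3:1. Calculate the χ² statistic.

7.891

The 3:1 ratio has 4 parts, so with N = 244 the expected counts are:
  red-eyed: 244 × 3/4 = 183
  sepia-eyed: 244 × 1/4 = 61
χ² = Σ (O − E)² / E
  red-eyed: (164 − 183)² / 183 = 1.9727
  sepia-eyed: (80 − 61)² / 61 = 5.9180
χ² = 1.9727 + 5.9180 = 7.8907 ≈ 7.891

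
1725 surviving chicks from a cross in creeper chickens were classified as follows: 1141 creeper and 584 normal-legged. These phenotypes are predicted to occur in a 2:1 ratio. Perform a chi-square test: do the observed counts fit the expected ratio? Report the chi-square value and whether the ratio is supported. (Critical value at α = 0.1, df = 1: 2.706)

0.211; consistent

Under the 2:1 hypothesis (Σ ratio = 3, N = 1725):
  creeper: 1725 × 2/3 = 1150
  normal-legged: 1725 × 1/3 = 575
χ² = Σ (O − E)² / E
  creeper: (1141 − 1150)² / 1150 = 0.0704
  normal-legged: (584 − 575)² / 575 = 0.1409
χ² = 0.0704 + 0.1409 = 0.2113 ≈ 0.211
Degrees of freedom = 2 − 1 = 1; critical value at α = 0.1 is 2.706.
Since 0.211 < 2.706, we fail to reject the null hypothesis — the data are consistent with the 2:1 ratio.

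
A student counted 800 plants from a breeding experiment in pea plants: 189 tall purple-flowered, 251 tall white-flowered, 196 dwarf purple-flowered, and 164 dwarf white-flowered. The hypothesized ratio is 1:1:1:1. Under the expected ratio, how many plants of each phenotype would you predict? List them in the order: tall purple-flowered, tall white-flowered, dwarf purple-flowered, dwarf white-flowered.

200, 200, 200, 200

Total ratio parts = 4. Expected numbers out of 800:
  tall purple-flowered: 800 × 1/4 = 200
  tall white-flowered: 800 × 1/4 = 200
  dwarf purple-flowered: 800 × 1/4 = 200
  dwarf white-flowered: 800 × 1/4 = 200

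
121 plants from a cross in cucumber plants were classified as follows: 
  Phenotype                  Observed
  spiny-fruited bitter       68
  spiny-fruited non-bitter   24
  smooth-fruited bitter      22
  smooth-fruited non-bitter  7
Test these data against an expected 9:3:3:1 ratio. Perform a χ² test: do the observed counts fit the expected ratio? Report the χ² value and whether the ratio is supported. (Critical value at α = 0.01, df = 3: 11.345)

0.139; consistent

The 9:3:3:1 ratio has 16 parts, so with N = 121 the expected counts are:
  spiny-fruited bitter: 121 × 9/16 = 68.0625
  spiny-fruited non-bitter: 121 × 3/16 = 22.6875
  smooth-fruited bitter: 121 × 3/16 = 22.6875
  smooth-fruited non-bitter: 121 × 1/16 = 7.5625
χ² = Σ (O − E)² / E
  spiny-fruited bitter: (68 − 68.0625)² / 68.0625 = 0.0001
  spiny-fruited non-bitter: (24 − 22.6875)² / 22.6875 = 0.0759
  smooth-fruited bitter: (22 − 22.6875)² / 22.6875 = 0.0208
  smooth-fruited non-bitter: (7 − 7.5625)² / 7.5625 = 0.0418
χ² = 0.0001 + 0.0759 + 0.0208 + 0.0418 = 0.1386 ≈ 0.139
Degrees of freedom = 4 − 1 = 3; critical value at α = 0.01 is 11.345.
Since 0.139 < 11.345, we fail to reject the null hypothesis — the data are consistent with the 9:3:3:1 ratio.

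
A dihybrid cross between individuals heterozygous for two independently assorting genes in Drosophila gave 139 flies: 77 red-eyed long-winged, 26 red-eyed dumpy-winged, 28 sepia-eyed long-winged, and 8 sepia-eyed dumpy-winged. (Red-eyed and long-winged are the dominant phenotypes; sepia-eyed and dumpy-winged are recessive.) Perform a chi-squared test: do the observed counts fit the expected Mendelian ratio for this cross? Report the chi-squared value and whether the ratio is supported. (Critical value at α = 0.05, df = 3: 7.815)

A dihybrid F₂ with independent assortment and complete dominance at both loci gives a 9:3:3:1 phenotypic ratio.
Total ratio parts = 16. Expected numbers out of 139:
  red-eyed long-winged: 139 × 9/16 = 78.1875
  red-eyed dumpy-winged: 139 × 3/16 = 26.0625
  sepia-eyed long-winged: 139 × 3/16 = 26.0625
  sepia-eyed dumpy-winged: 139 × 1/16 = 8.6875
χ² = Σ (O − E)² / E
  red-eyed long-winged: (77 − 78.1875)² / 78.1875 = 0.0180
  red-eyed dumpy-winged: (26 − 26.0625)² / 26.0625 = 0.0001
  sepia-eyed long-winged: (28 − 26.0625)² / 26.0625 = 0.1440
  sepia-eyed dumpy-winged: (8 − 8.6875)² / 8.6875 = 0.0544
χ² = 0.0180 + 0.0001 + 0.1440 + 0.0544 = 0.2165 ≈ 0.217
Degrees of freedom = 4 − 1 = 3; critical value at α = 0.05 is 7.815.
Since 0.217 < 7.815, we fail to reject the null hypothesis — the data are consistent with the 9:3:3:1 ratio.

0.217; consistent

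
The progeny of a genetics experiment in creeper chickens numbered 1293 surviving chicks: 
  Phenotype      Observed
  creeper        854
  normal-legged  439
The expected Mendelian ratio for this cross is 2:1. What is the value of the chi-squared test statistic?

0.223

Total ratio parts = 3. Expected numbers out of 1293:
  creeper: 1293 × 2/3 = 862
  normal-legged: 1293 × 1/3 = 431
χ² = Σ (O − E)² / E
  creeper: (854 − 862)² / 862 = 0.0742
  normal-legged: (439 − 431)² / 431 = 0.1485
χ² = 0.0742 + 0.1485 = 0.2227 ≈ 0.223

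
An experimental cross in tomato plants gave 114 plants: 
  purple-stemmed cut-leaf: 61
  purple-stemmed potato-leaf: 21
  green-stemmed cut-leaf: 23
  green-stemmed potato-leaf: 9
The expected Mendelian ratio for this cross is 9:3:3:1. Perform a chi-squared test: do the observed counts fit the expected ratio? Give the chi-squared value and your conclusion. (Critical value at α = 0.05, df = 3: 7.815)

Expected counts for N = 114 under a 9:3:3:1 ratio (total parts = 16):
  purple-stemmed cut-leaf: 114 × 9/16 = 64.125
  purple-stemmed potato-leaf: 114 × 3/16 = 21.375
  green-stemmed cut-leaf: 114 × 3/16 = 21.375
  green-stemmed potato-leaf: 114 × 1/16 = 7.125
χ² = Σ (O − E)² / E
  purple-stemmed cut-leaf: (61 − 64.125)² / 64.125 = 0.1523
  purple-stemmed potato-leaf: (21 − 21.375)² / 21.375 = 0.0066
  green-stemmed cut-leaf: (23 − 21.375)² / 21.375 = 0.1235
  green-stemmed potato-leaf: (9 − 7.125)² / 7.125 = 0.4934
χ² = 0.1523 + 0.0066 + 0.1235 + 0.4934 = 0.7758 ≈ 0.776
Degrees of freedom = 4 − 1 = 3; critical value at α = 0.05 is 7.815.
Since 0.776 < 7.815, we fail to reject the null hypothesis — the data are consistent with the 9:3:3:1 ratio.

0.776; consistent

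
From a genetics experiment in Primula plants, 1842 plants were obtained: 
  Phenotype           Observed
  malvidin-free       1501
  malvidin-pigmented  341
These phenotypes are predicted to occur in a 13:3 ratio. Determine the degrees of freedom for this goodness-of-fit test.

A goodness-of-fit test with 2 phenotype classes has df = 2 − 1 = 1.

1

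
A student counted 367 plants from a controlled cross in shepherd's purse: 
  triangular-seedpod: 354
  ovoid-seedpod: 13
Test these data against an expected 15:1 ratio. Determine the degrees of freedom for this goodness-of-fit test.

1

A goodness-of-fit test with 2 phenotype classes has df = 2 − 1 = 1.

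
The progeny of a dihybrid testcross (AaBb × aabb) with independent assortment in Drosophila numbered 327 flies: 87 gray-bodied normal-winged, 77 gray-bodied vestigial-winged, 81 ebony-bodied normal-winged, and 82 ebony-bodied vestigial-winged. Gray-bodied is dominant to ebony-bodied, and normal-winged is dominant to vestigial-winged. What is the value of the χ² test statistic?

0.621

A dihybrid testcross with independent assortment gives a 1:1:1:1 ratio.
Total ratio parts = 4. Expected numbers out of 327:
  gray-bodied normal-winged: 327 × 1/4 = 81.75
  gray-bodied vestigial-winged: 327 × 1/4 = 81.75
  ebony-bodied normal-winged: 327 × 1/4 = 81.75
  ebony-bodied vestigial-winged: 327 × 1/4 = 81.75
χ² = Σ (O − E)² / E
  gray-bodied normal-winged: (87 − 81.75)² / 81.75 = 0.3372
  gray-bodied vestigial-winged: (77 − 81.75)² / 81.75 = 0.2760
  ebony-bodied normal-winged: (81 − 81.75)² / 81.75 = 0.0069
  ebony-bodied vestigial-winged: (82 − 81.75)² / 81.75 = 0.0008
χ² = 0.3372 + 0.2760 + 0.0069 + 0.0008 = 0.6209 ≈ 0.621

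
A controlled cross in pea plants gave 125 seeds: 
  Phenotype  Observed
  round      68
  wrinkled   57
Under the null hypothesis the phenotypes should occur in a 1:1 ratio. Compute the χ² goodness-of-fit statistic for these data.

0.968

Under the 1:1 hypothesis (Σ ratio = 2, N = 125):
  round: 125 × 1/2 = 62.5
  wrinkled: 125 × 1/2 = 62.5
χ² = Σ (O − E)² / E
  round: (68 − 62.5)² / 62.5 = 0.4840
  wrinkled: (57 − 62.5)² / 62.5 = 0.4840
χ² = 0.4840 + 0.4840 = 0.968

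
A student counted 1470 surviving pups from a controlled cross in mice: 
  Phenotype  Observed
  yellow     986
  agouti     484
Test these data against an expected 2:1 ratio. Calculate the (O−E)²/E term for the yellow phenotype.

0.037

Total ratio parts = 3. Expected numbers out of 1470:
  yellow: 1470 × 2/3 = 980
  agouti: 1470 × 1/3 = 490
Contribution of yellow: (986 − 980)² / 980 = 0.0367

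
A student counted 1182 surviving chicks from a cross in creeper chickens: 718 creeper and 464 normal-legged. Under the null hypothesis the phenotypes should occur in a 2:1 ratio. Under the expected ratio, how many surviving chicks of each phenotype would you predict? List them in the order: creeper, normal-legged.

788, 394

Under the 2:1 hypothesis (Σ ratio = 3, N = 1182):
  creeper: 1182 × 2/3 = 788
  normal-legged: 1182 × 1/3 = 394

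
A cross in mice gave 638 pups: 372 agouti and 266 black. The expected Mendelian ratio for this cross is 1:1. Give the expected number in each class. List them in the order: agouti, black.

The 1:1 ratio has 2 parts, so with N = 638 the expected counts are:
  agouti: 638 × 1/2 = 319
  black: 638 × 1/2 = 319

319, 319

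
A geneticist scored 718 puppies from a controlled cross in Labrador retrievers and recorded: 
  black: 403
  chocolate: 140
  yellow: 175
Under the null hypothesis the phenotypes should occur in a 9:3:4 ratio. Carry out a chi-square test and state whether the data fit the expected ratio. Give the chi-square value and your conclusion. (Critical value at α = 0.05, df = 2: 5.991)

0.329; consistent

Expected counts for N = 718 under a 9:3:4 ratio (total parts = 16):
  black: 718 × 9/16 = 403.875
  chocolate: 718 × 3/16 = 134.625
  yellow: 718 × 4/16 = 179.5
χ² = Σ (O − E)² / E
  black: (403 − 403.875)² / 403.875 = 0.0019
  chocolate: (140 − 134.625)² / 134.625 = 0.2146
  yellow: (175 − 179.5)² / 179.5 = 0.1128
χ² = 0.0019 + 0.2146 + 0.1128 = 0.3293 ≈ 0.329
Degrees of freedom = 3 − 1 = 2; critical value at α = 0.05 is 5.991.
Since 0.329 < 5.991, we fail to reject the null hypothesis — the data are consistent with the 9:3:4 ratio.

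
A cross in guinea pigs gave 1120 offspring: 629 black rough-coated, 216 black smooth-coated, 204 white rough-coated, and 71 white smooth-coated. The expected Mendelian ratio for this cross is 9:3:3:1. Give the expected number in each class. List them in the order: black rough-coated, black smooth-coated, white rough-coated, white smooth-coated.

Total ratio parts = 16. Expected numbers out of 1120:
  black rough-coated: 1120 × 9/16 = 630
  black smooth-coated: 1120 × 3/16 = 210
  white rough-coated: 1120 × 3/16 = 210
  white smooth-coated: 1120 × 1/16 = 70

630, 210, 210, 70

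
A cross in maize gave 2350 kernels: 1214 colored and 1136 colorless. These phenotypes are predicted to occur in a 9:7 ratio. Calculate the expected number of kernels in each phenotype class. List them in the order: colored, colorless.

Under the 9:7 hypothesis (Σ ratio = 16, N = 2350):
  colored: 2350 × 9/16 = 1321.875
  colorless: 2350 × 7/16 = 1028.125

1321.875, 1028.125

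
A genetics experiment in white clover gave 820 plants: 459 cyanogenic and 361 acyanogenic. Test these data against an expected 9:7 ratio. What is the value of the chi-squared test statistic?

0.025

Expected counts for N = 820 under a 9:7 ratio (total parts = 16):
  cyanogenic: 820 × 9/16 = 461.25
  acyanogenic: 820 × 7/16 = 358.75
χ² = Σ (O − E)² / E
  cyanogenic: (459 − 461.25)² / 461.25 = 0.0110
  acyanogenic: (361 − 358.75)² / 358.75 = 0.0141
χ² = 0.0110 + 0.0141 = 0.0251 ≈ 0.025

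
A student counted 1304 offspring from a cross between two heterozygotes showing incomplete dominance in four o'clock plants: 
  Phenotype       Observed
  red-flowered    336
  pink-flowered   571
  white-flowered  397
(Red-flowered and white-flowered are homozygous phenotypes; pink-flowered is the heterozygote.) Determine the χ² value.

With incomplete dominance, a heterozygote × heterozygote cross gives a 1:2:1 phenotypic ratio.
Total ratio parts = 4. Expected numbers out of 1304:
  red-flowered: 1304 × 1/4 = 326
  pink-flowered: 1304 × 2/4 = 652
  white-flowered: 1304 × 1/4 = 326
χ² = Σ (O − E)² / E
  red-flowered: (336 − 326)² / 326 = 0.3067
  pink-flowered: (571 − 652)² / 652 = 10.0629
  white-flowered: (397 − 326)² / 326 = 15.4632
χ² = 0.3067 + 10.0629 + 15.4632 = 25.8328 ≈ 25.833

25.833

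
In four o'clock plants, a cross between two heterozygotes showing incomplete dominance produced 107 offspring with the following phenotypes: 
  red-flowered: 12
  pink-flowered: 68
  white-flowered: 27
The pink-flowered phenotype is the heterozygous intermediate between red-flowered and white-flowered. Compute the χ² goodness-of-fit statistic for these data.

12.065

With incomplete dominance, a heterozygote × heterozygote cross gives a 1:2:1 phenotypic ratio.
Expected counts for N = 107 under a 1:2:1 ratio (total parts = 4):
  red-flowered: 107 × 1/4 = 26.75
  pink-flowered: 107 × 2/4 = 53.5
  white-flowered: 107 × 1/4 = 26.75
χ² = Σ (O − E)² / E
  red-flowered: (12 − 26.75)² / 26.75 = 8.1332
  pink-flowered: (68 − 53.5)² / 53.5 = 3.9299
  white-flowered: (27 − 26.75)² / 26.75 = 0.0023
χ² = 8.1332 + 3.9299 + 0.0023 = 12.0654 ≈ 12.065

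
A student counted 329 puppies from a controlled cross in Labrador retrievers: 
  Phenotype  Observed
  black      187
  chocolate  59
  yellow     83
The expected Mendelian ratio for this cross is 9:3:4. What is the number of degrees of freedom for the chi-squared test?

2

A goodness-of-fit test with 3 phenotype classes has df = 3 − 1 = 2.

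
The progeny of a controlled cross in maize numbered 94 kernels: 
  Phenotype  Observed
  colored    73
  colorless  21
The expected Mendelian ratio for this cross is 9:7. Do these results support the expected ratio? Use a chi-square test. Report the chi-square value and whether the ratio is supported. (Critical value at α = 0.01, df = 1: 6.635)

Expected counts for N = 94 under a 9:7 ratio (total parts = 16):
  colored: 94 × 9/16 = 52.875
  colorless: 94 × 7/16 = 41.125
χ² = Σ (O − E)² / E
  colored: (73 − 52.875)² / 52.875 = 7.6599
  colorless: (21 − 41.125)² / 41.125 = 9.8484
χ² = 7.6599 + 9.8484 = 17.5083 ≈ 17.508
Degrees of freedom = 2 − 1 = 1; critical value at α = 0.01 is 6.635.
Since 17.508 > 6.635, we reject the null hypothesis — the data do not fit the 9:7 ratio.

17.508; not consistent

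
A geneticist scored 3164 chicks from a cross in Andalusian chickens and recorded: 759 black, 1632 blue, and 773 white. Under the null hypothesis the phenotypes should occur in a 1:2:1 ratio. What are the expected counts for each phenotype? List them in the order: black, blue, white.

791, 1582, 791

The 1:2:1 ratio has 4 parts, so with N = 3164 the expected counts are:
  black: 3164 × 1/4 = 791
  blue: 3164 × 2/4 = 1582
  white: 3164 × 1/4 = 791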